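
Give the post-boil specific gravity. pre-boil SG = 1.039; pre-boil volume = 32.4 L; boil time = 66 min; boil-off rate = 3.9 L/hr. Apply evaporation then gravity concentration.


V_post = V_pre − rate·(t/60);  SG_post = 1 + (SG_pre−1)·V_pre/V_post
V_post = 32.4 − 3.9·(66/60) = 28.1100
SG_post = 1 + (1.039 − 1)·32.4/28.1100

1.0450


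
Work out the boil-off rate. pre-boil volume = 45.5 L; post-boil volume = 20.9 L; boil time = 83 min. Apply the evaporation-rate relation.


rate = (V_pre − V_post) / (t_min/60)
rate = (45.5 − 20.9) / (83/60)

17.7831 L/hr


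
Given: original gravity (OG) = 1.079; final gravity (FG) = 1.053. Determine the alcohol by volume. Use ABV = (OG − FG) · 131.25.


ABV = (1.079 − 1.053) · 131.25

3.4125 % ABV


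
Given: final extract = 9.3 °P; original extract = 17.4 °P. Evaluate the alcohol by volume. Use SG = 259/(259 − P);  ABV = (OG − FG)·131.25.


OG = 259/(259 − 17.4) = 1.0720
FG = 259/(259 − 9.3) = 1.0372
ABV = (1.0720 − 1.0372)·131.25

4.5642 % ABV


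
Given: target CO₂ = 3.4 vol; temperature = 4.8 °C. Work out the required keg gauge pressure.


psi = vols/(0.01821 + 0.09011·e^(−0.04·T)) − 14.695
psi = 3.4/(0.01821 + 0.09011·e^(−0.04·4.8)) − 14.695

22.0306 psi


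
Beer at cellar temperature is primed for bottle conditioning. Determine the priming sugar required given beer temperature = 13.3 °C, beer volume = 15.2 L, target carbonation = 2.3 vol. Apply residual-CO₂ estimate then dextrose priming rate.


residual = 14.695·(0.01821 + 0.09011·e^(−0.04·T));  sugar = (target − residual)·4.0·V
residual = 14.695·(0.01821 + 0.09011·e^(−0.04·13.3)) = 1.0454
sugar = (2.3 − 1.0454)·4.0·15.2

76.2767 g


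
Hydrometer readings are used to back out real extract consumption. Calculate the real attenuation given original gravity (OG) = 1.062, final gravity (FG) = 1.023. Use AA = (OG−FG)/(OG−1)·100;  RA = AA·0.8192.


AA = (1.062 − 1.023)/(1.062 − 1)·100 = 62.9032
RA = 62.9032·0.8192

51.5303 %


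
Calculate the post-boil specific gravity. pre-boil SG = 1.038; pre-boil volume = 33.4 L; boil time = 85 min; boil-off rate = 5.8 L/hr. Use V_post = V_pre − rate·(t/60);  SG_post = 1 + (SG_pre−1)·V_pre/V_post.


V_post = 33.4 − 5.8·(85/60) = 25.1833
SG_post = 1 + (1.038 − 1)·33.4/25.1833

1.0504


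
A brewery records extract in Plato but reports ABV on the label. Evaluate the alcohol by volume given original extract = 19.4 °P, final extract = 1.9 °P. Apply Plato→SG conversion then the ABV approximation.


SG = 259/(259 − P);  ABV = (OG − FG)·131.25
OG = 259/(259 − 19.4) = 1.0810
FG = 259/(259 − 1.9) = 1.0074
ABV = (1.0810 − 1.0074)·131.25

9.6571 % ABV


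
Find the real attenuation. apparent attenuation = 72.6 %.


RA = AA · 0.8192
RA = 72.6 · 0.8192

59.4739 %


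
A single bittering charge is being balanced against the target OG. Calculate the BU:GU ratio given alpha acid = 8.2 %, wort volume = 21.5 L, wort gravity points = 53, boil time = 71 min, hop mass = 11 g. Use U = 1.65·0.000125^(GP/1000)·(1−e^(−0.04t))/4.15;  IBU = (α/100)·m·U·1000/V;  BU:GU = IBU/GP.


U = 1.65·0.000125^(53/1000)·(1−e^(−0.04·71))/4.15 = 0.2325
IBU = (8.2/100)·11·0.2325·1000/21.5 = 9.7543
BU:GU = 9.7543/53

0.1840


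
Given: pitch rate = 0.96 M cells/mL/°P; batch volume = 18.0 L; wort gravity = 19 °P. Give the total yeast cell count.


cells (billions) = rate · V_L · °P
cells = 0.96 · 18.0 · 19

328.3200 billion cells


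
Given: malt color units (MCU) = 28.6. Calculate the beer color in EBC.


SRM = 1.4922·MCU^0.6859;  EBC = SRM·1.97
SRM = 1.4922·28.6^0.6859 = 14.8850
EBC = 14.8850·1.97

29.3234 EBC


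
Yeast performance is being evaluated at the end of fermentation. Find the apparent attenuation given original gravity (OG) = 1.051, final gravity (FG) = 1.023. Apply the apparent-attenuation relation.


AA = (OG − FG)/(OG − 1) · 100
AA = (1.051 − 1.023)/(1.051 − 1) · 100

54.9020 %


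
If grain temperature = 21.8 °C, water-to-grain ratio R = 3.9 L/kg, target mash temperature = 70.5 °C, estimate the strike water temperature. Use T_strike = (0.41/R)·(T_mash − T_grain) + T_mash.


T_strike = (0.41/3.9)·(70.5 − 21.8) + 70.5

75.6197 °C


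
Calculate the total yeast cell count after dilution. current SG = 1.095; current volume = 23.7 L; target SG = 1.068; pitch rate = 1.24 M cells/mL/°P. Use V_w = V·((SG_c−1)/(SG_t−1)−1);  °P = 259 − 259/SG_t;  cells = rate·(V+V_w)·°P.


V_w = 23.7·((1.095−1)/(1.068−1)−1) = 9.4103
V_final = 23.7 + 9.4103 = 33.1103
°P = 259 − 259/1.068 = 16.4906
cells = 1.24·33.1103·16.4906

677.0522 billion cells


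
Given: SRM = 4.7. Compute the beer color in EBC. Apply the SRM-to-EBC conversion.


EBC = SRM · 1.97
EBC = 4.7 · 1.97

9.2590 EBC


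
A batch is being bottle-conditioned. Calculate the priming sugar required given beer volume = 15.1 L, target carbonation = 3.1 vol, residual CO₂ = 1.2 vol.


sugar = (target − residual)·4.0·V
sugar = (3.1 − 1.2)·4.0·15.1

114.7600 g


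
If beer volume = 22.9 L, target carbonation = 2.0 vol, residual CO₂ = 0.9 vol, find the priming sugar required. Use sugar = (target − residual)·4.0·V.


sugar = (2.0 − 0.9)·4.0·22.9

100.7600 g


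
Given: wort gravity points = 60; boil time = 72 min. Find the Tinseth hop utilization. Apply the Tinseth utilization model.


U = 1.65·0.000125^(GP/1000) · (1 − e^(−0.04·t))/4.15
bigness = 1.65·0.000125^(60/1000) = 0.9623
boil_factor = (1 − e^(−0.04·72))/4.15 = 0.2274
U = 0.9623 · 0.2274

0.2189


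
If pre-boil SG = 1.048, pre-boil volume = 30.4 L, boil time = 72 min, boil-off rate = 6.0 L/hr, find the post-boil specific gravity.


V_post = V_pre − rate·(t/60);  SG_post = 1 + (SG_pre−1)·V_pre/V_post
V_post = 30.4 − 6.0·(72/60) = 23.2000
SG_post = 1 + (1.048 − 1)·30.4/23.2000

1.0629


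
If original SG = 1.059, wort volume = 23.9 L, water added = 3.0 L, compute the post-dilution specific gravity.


SG_new = 1 + (SG_old − 1)·V_old/(V_old + V_water)
pts = (1.059 − 1)·1000·23.9/(23.9 + 3.0) = 52.4201
SG_new = 1 + 52.4201/1000

1.0524


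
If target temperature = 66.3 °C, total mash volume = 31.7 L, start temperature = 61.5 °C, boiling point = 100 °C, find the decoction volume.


V_dec = V_total·(T_target − T_start)/(T_boil − T_start)
V_dec = 31.7·(66.3 − 61.5)/(100 − 61.5)

3.9522 L


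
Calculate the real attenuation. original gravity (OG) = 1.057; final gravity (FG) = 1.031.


AA = (OG−FG)/(OG−1)·100;  RA = AA·0.8192
AA = (1.057 − 1.031)/(1.057 − 1)·100 = 45.6140
RA = 45.6140·0.8192

37.3670 %


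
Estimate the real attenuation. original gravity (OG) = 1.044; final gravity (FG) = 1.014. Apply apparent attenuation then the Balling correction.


AA = (OG−FG)/(OG−1)·100;  RA = AA·0.8192
AA = (1.044 − 1.014)/(1.044 − 1)·100 = 68.1818
RA = 68.1818·0.8192

55.8545 %


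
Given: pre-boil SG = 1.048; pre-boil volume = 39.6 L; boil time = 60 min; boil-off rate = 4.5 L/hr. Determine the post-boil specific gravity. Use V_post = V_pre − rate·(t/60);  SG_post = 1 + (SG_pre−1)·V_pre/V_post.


V_post = 39.6 − 4.5·(60/60) = 35.1000
SG_post = 1 + (1.048 − 1)·39.6/35.1000

1.0542


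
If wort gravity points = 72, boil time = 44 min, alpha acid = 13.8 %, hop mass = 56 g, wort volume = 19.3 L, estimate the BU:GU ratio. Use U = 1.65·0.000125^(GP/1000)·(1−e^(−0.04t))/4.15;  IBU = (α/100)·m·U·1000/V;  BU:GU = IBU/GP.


U = 1.65·0.000125^(72/1000)·(1−e^(−0.04·44))/4.15 = 0.1724
IBU = (13.8/100)·56·0.1724·1000/19.3 = 69.0129
BU:GU = 69.0129/72

0.9585


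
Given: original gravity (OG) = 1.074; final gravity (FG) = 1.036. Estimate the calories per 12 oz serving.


ABW = (OG−FG)·131.25·0.79/FG;  °P = 259 − 259/SG (for OG→OE and FG→AE);  RE = 0.1808·OE + 0.8192·AE;  Cal = (6.9·ABW + 4·(RE−0.1))·FG·3.55
ABW = (1.074 − 1.036)·131.25·0.79/1.036 = 3.8032
OE = 259 − 259/1.074 = 17.8454 °P
AE = 259 − 259/1.036 = 9.0000 °P
RE = 0.1808·17.8454 + 0.8192·9.0000 = 10.5993 °P
Cal = (6.9·3.8032 + 4·(10.5993−0.1))·1.036·3.55

250.9700 kcal


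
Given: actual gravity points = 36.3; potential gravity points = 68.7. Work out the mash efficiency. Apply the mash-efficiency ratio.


efficiency = actual / potential × 100
efficiency = 36.3 / 68.7 × 100

52.8384 %


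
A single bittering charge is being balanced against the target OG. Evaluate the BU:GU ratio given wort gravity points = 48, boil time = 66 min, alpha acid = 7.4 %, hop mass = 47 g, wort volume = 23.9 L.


U = 1.65·0.000125^(GP/1000)·(1−e^(−0.04t))/4.15;  IBU = (α/100)·m·U·1000/V;  BU:GU = IBU/GP
U = 1.65·0.000125^(48/1000)·(1−e^(−0.04·66))/4.15 = 0.2398
IBU = (7.4/100)·47·0.2398·1000/23.9 = 34.9033
BU:GU = 34.9033/48

0.7272


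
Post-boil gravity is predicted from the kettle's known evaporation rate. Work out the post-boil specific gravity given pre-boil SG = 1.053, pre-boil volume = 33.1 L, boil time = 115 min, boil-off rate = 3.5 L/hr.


V_post = V_pre − rate·(t/60);  SG_post = 1 + (SG_pre−1)·V_pre/V_post
V_post = 33.1 − 3.5·(115/60) = 26.3917
SG_post = 1 + (1.053 − 1)·33.1/26.3917

1.0665


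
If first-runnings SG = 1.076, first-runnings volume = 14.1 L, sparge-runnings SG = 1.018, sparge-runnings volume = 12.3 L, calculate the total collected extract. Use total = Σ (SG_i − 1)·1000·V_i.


first = (1.076 − 1)·1000·14.1 = 1071.6000
sparge = (1.018 − 1)·1000·12.3 = 221.4000
total = 1071.6000 + 221.4000

1293.0000 gravity·L


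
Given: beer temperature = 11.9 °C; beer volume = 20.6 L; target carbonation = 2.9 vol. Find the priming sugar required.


residual = 14.695·(0.01821 + 0.09011·e^(−0.04·T));  sugar = (target − residual)·4.0·V
residual = 14.695·(0.01821 + 0.09011·e^(−0.04·11.9)) = 1.0903
sugar = (2.9 − 1.0903)·4.0·20.6

149.1232 g


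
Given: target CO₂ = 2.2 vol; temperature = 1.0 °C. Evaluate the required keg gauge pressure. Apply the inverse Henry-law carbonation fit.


psi = vols/(0.01821 + 0.09011·e^(−0.04·T)) − 14.695
psi = 2.2/(0.01821 + 0.09011·e^(−0.04·1.0)) − 14.695

6.3000 psi


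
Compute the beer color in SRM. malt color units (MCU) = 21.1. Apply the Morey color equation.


SRM = 1.4922 · MCU^0.6859
SRM = 1.4922 · 21.1^0.6859

12.0824 SRM


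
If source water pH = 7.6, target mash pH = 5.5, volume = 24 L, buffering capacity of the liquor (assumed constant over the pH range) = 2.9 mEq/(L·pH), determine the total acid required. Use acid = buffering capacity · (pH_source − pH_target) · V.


acid = 2.9 · (7.6 − 5.5) · 24

146.1600 mEq


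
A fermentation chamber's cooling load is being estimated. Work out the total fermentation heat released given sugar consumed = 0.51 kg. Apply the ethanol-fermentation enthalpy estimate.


Q = m_sugar · 590 kJ/kg
Q = 0.51 · 590

300.9000 kJ


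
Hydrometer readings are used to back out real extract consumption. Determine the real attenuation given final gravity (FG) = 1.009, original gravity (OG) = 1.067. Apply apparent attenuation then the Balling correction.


AA = (OG−FG)/(OG−1)·100;  RA = AA·0.8192
AA = (1.067 − 1.009)/(1.067 − 1)·100 = 86.5672
RA = 86.5672·0.8192

70.9158 %


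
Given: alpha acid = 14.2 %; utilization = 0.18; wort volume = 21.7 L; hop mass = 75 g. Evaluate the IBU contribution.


IBU = (α/100)·mass·U·1000 / V
IBU = (14.2/100)·75·0.18·1000 / 21.7

88.3410 IBU


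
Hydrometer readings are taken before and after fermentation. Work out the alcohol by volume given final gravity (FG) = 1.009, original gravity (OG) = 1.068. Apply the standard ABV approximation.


ABV = (OG − FG) · 131.25
ABV = (1.068 − 1.009) · 131.25

7.7438 % ABV


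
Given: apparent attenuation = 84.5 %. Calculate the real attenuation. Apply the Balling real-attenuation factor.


RA = AA · 0.8192
RA = 84.5 · 0.8192

69.2224 %


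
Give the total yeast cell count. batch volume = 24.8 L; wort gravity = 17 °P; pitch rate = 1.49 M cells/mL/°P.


cells (billions) = rate · V_L · °P
cells = 1.49 · 24.8 · 17

628.1840 billion cells


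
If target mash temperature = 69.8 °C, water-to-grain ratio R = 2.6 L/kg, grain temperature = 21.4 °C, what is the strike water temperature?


T_strike = (0.41/R)·(T_mash − T_grain) + T_mash
T_strike = (0.41/2.6)·(69.8 − 21.4) + 69.8

77.4323 °C


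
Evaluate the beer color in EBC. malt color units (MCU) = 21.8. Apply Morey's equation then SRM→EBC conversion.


SRM = 1.4922·MCU^0.6859;  EBC = SRM·1.97
SRM = 1.4922·21.8^0.6859 = 12.3559
EBC = 12.3559·1.97

24.3411 EBC


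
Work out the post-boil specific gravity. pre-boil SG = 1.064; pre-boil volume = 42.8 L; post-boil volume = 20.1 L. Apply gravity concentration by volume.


SG_post = 1 + (SG_pre − 1)·V_pre/V_post
pts_pre = (1.064 − 1)·1000 = 64.0000
pts_post = 64.0000·42.8/20.1 = 136.2786
SG_post = 1 + 136.2786/1000

1.1363


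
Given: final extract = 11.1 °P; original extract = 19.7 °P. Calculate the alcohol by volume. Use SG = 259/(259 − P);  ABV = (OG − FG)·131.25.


OG = 259/(259 − 19.7) = 1.0823
FG = 259/(259 − 11.1) = 1.0448
ABV = (1.0823 − 1.0448)·131.25

4.9281 % ABV


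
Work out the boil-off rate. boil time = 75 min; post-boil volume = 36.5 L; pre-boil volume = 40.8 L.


rate = (V_pre − V_post) / (t_min/60)
rate = (40.8 − 36.5) / (75/60)

3.4400 L/hr


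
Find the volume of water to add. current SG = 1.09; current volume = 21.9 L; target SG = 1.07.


V_water = V·((SG_curr − 1)/(SG_target − 1) − 1)
V_water = 21.9·((1.09 − 1)/(1.07 − 1) − 1)

6.2571 L


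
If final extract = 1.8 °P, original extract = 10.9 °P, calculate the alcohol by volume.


SG = 259/(259 − P);  ABV = (OG − FG)·131.25
OG = 259/(259 − 10.9) = 1.0439
FG = 259/(259 − 1.8) = 1.0070
ABV = (1.0439 − 1.0070)·131.25

4.8478 % ABV


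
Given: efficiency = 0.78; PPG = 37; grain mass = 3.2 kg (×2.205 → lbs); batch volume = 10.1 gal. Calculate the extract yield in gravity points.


points = lbs × PPG × eff / vol
lbs = 3.2 × 2.205 = 7.0560
points = 7.0560 × 37 × 0.78 / 10.1

20.1620 points


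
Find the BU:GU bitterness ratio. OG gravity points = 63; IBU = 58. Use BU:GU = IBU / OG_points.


BU:GU = 58 / 63

0.9206


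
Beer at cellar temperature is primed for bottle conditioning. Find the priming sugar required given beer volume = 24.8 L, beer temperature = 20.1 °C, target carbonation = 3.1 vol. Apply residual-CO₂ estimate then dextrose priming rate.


residual = 14.695·(0.01821 + 0.09011·e^(−0.04·T));  sugar = (target − residual)·4.0·V
residual = 14.695·(0.01821 + 0.09011·e^(−0.04·20.1)) = 0.8602
sugar = (3.1 − 0.8602)·4.0·24.8

222.1875 g


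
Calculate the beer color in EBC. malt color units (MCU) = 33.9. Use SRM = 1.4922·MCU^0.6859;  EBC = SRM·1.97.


SRM = 1.4922·33.9^0.6859 = 16.7260
EBC = 16.7260·1.97

32.9501 EBC


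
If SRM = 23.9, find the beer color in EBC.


EBC = SRM · 1.97
EBC = 23.9 · 1.97

47.0830 EBC


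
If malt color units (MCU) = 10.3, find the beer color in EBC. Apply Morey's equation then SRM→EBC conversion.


SRM = 1.4922·MCU^0.6859;  EBC = SRM·1.97
SRM = 1.4922·10.3^0.6859 = 7.3881
EBC = 7.3881·1.97

14.5545 EBC


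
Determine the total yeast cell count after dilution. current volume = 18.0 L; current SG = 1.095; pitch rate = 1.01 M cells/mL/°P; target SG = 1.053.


V_w = V·((SG_c−1)/(SG_t−1)−1);  °P = 259 − 259/SG_t;  cells = rate·(V+V_w)·°P
V_w = 18.0·((1.095−1)/(1.053−1)−1) = 14.2642
V_final = 18.0 + 14.2642 = 32.2642
°P = 259 − 259/1.053 = 13.0361
cells = 1.01·32.2642·13.0361

424.8043 billion cells


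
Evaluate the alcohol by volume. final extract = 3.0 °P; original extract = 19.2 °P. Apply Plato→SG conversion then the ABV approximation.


SG = 259/(259 − P);  ABV = (OG − FG)·131.25
OG = 259/(259 − 19.2) = 1.0801
FG = 259/(259 − 3.0) = 1.0117
ABV = (1.0801 − 1.0117)·131.25

8.9707 % ABV


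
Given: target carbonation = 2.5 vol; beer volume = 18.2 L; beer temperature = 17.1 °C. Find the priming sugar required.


residual = 14.695·(0.01821 + 0.09011·e^(−0.04·T));  sugar = (target − residual)·4.0·V
residual = 14.695·(0.01821 + 0.09011·e^(−0.04·17.1)) = 0.9358
sugar = (2.5 − 0.9358)·4.0·18.2

113.8764 g


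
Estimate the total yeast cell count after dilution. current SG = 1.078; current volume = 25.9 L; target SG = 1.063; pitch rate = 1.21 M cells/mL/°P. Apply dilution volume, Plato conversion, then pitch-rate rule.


V_w = V·((SG_c−1)/(SG_t−1)−1);  °P = 259 − 259/SG_t;  cells = rate·(V+V_w)·°P
V_w = 25.9·((1.078−1)/(1.063−1)−1) = 6.1667
V_final = 25.9 + 6.1667 = 32.0667
°P = 259 − 259/1.063 = 15.3500
cells = 1.21·32.0667·15.3500

595.5884 billion cells


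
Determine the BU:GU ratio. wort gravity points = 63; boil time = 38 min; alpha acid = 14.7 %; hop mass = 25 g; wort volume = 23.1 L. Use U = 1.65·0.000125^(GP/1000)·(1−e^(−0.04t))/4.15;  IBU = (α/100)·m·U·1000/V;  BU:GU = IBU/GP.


U = 1.65·0.000125^(63/1000)·(1−e^(−0.04·38))/4.15 = 0.1763
IBU = (14.7/100)·25·0.1763·1000/23.1 = 28.0542
BU:GU = 28.0542/63

0.4453


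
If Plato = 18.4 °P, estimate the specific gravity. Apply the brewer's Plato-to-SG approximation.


SG = 259/(259 − P)
SG = 259/(259 − 18.4)

1.0765


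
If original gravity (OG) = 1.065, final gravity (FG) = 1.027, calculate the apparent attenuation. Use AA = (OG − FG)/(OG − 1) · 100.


AA = (1.065 − 1.027)/(1.065 − 1) · 100

58.4615 %


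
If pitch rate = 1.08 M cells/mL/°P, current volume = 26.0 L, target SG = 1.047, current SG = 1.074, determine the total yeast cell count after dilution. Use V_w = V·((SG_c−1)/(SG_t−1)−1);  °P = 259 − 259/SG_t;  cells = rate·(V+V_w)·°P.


V_w = 26.0·((1.074−1)/(1.047−1)−1) = 14.9362
V_final = 26.0 + 14.9362 = 40.9362
°P = 259 − 259/1.047 = 11.6266
cells = 1.08·40.9362·11.6266

514.0222 billion cells


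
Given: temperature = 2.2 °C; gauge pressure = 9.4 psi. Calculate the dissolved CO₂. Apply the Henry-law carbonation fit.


vols = (P + 14.695)·(0.01821 + 0.09011·e^(−0.04·T))
vols = (9.4 + 14.695)·(0.01821 + 0.09011·e^(−0.04·2.2))

2.4271 volumes


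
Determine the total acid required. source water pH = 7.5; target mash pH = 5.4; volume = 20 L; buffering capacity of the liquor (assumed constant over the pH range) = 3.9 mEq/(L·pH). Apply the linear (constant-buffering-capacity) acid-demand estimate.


acid = buffering capacity · (pH_source − pH_target) · V
acid = 3.9 · (7.5 − 5.4) · 20

163.8000 mEq


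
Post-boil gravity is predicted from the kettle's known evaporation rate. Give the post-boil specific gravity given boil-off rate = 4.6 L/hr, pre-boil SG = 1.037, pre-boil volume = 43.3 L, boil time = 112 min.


V_post = V_pre − rate·(t/60);  SG_post = 1 + (SG_pre−1)·V_pre/V_post
V_post = 43.3 − 4.6·(112/60) = 34.7133
SG_post = 1 + (1.037 − 1)·43.3/34.7133

1.0462


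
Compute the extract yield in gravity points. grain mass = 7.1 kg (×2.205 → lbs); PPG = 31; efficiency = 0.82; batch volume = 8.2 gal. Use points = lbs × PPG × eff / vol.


lbs = 7.1 × 2.205 = 15.6555
points = 15.6555 × 31 × 0.82 / 8.2

48.5320 points


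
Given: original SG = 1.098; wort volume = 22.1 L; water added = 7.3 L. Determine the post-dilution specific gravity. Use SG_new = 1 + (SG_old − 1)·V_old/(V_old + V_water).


pts = (1.098 − 1)·1000·22.1/(22.1 + 7.3) = 73.6667
SG_new = 1 + 73.6667/1000

1.0737


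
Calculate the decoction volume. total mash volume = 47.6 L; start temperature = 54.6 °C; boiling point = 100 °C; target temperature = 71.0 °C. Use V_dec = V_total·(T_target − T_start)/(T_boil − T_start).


V_dec = 47.6·(71.0 − 54.6)/(100 − 54.6)

17.1947 L


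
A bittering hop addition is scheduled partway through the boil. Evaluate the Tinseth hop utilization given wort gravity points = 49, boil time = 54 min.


U = 1.65·0.000125^(GP/1000) · (1 − e^(−0.04·t))/4.15
bigness = 1.65·0.000125^(49/1000) = 1.0623
boil_factor = (1 − e^(−0.04·54))/4.15 = 0.2132
U = 1.0623 · 0.2132

0.2264


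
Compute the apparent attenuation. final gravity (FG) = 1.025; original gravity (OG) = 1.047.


AA = (OG − FG)/(OG − 1) · 100
AA = (1.047 − 1.025)/(1.047 − 1) · 100

46.8085 %


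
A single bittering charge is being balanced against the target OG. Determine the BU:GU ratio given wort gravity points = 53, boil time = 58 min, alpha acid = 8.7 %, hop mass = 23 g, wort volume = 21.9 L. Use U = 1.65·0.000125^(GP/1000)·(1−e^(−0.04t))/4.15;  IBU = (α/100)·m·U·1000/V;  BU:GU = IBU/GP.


U = 1.65·0.000125^(53/1000)·(1−e^(−0.04·58))/4.15 = 0.2227
IBU = (8.7/100)·23·0.2227·1000/21.9 = 20.3446
BU:GU = 20.3446/53

0.3839


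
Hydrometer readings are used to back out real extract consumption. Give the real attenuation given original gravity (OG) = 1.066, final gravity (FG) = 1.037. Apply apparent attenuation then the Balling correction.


AA = (OG−FG)/(OG−1)·100;  RA = AA·0.8192
AA = (1.066 − 1.037)/(1.066 − 1)·100 = 43.9394
RA = 43.9394·0.8192

35.9952 %


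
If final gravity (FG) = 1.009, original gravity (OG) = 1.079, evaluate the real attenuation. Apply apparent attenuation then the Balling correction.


AA = (OG−FG)/(OG−1)·100;  RA = AA·0.8192
AA = (1.079 − 1.009)/(1.079 − 1)·100 = 88.6076
RA = 88.6076·0.8192

72.5873 %


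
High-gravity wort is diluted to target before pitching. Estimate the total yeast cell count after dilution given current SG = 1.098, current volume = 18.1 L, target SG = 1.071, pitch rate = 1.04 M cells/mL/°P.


V_w = V·((SG_c−1)/(SG_t−1)−1);  °P = 259 − 259/SG_t;  cells = rate·(V+V_w)·°P
V_w = 18.1·((1.098−1)/(1.071−1)−1) = 6.8831
V_final = 18.1 + 6.8831 = 24.9831
°P = 259 − 259/1.071 = 17.1699
cells = 1.04·24.9831·17.1699

446.1165 billion cells


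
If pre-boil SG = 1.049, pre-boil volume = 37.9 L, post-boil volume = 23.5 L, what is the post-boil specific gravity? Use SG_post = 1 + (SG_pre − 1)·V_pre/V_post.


pts_pre = (1.049 − 1)·1000 = 49.0000
pts_post = 49.0000·37.9/23.5 = 79.0255
SG_post = 1 + 79.0255/1000

1.0790


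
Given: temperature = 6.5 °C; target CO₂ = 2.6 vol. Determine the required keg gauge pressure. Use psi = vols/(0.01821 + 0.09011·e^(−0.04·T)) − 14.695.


psi = 2.6/(0.01821 + 0.09011·e^(−0.04·6.5)) − 14.695

14.9551 psi


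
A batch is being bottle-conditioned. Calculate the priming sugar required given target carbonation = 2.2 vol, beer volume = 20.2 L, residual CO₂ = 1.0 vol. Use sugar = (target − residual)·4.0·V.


sugar = (2.2 − 1.0)·4.0·20.2

96.9600 g


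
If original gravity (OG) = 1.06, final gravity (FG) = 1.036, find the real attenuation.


AA = (OG−FG)/(OG−1)·100;  RA = AA·0.8192
AA = (1.06 − 1.036)/(1.06 − 1)·100 = 40.0000
RA = 40.0000·0.8192

32.7680 %


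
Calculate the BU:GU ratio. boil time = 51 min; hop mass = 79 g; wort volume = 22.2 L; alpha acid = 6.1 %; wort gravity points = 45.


U = 1.65·0.000125^(GP/1000)·(1−e^(−0.04t))/4.15;  IBU = (α/100)·m·U·1000/V;  BU:GU = IBU/GP
U = 1.65·0.000125^(45/1000)·(1−e^(−0.04·51))/4.15 = 0.2308
IBU = (6.1/100)·79·0.2308·1000/22.2 = 50.1078
BU:GU = 50.1078/45

1.1135


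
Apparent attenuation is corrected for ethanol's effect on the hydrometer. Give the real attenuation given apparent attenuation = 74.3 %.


RA = AA · 0.8192
RA = 74.3 · 0.8192

60.8666 %


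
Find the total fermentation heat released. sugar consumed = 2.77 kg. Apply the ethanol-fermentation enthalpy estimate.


Q = m_sugar · 590 kJ/kg
Q = 2.77 · 590

1634.3000 kJ


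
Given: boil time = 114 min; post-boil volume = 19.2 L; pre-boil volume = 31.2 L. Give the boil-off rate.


rate = (V_pre − V_post) / (t_min/60)
rate = (31.2 − 19.2) / (114/60)

6.3158 L/hr


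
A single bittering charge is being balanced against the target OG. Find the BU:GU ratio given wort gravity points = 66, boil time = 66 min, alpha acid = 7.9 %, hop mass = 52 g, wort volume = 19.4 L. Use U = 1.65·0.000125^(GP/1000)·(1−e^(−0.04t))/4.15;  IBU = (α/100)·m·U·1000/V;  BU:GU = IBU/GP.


U = 1.65·0.000125^(66/1000)·(1−e^(−0.04·66))/4.15 = 0.2040
IBU = (7.9/100)·52·0.2040·1000/19.4 = 43.2024
BU:GU = 43.2024/66

0.6546


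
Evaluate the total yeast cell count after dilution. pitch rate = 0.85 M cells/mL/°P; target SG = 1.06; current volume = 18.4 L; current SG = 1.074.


V_w = V·((SG_c−1)/(SG_t−1)−1);  °P = 259 − 259/SG_t;  cells = rate·(V+V_w)·°P
V_w = 18.4·((1.074−1)/(1.06−1)−1) = 4.2933
V_final = 18.4 + 4.2933 = 22.6933
°P = 259 − 259/1.06 = 14.6604
cells = 0.85·22.6933·14.6604

282.7889 billion cells


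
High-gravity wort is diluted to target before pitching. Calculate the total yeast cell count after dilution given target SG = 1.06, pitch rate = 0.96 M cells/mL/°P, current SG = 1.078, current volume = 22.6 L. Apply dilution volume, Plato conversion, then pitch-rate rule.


V_w = V·((SG_c−1)/(SG_t−1)−1);  °P = 259 − 259/SG_t;  cells = rate·(V+V_w)·°P
V_w = 22.6·((1.078−1)/(1.06−1)−1) = 6.7800
V_final = 22.6 + 6.7800 = 29.3800
°P = 259 − 259/1.06 = 14.6604
cells = 0.96·29.3800·14.6604

413.4930 billion cells


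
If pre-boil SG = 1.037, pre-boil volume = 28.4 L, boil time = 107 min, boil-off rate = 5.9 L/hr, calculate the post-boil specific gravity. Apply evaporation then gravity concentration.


V_post = V_pre − rate·(t/60);  SG_post = 1 + (SG_pre−1)·V_pre/V_post
V_post = 28.4 − 5.9·(107/60) = 17.8783
SG_post = 1 + (1.037 − 1)·28.4/17.8783

1.0588


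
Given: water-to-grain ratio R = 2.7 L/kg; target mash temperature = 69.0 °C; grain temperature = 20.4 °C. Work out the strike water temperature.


T_strike = (0.41/R)·(T_mash − T_grain) + T_mash
T_strike = (0.41/2.7)·(69.0 − 20.4) + 69.0

76.3800 °C


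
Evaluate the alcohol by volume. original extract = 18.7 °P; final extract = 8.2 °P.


SG = 259/(259 − P);  ABV = (OG − FG)·131.25
OG = 259/(259 − 18.7) = 1.0778
FG = 259/(259 − 8.2) = 1.0327
ABV = (1.0778 − 1.0327)·131.25

5.9225 % ABV


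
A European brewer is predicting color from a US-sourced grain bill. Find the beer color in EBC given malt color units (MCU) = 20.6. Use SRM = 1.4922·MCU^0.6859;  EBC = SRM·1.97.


SRM = 1.4922·20.6^0.6859 = 11.8853
EBC = 11.8853·1.97

23.4140 EBC


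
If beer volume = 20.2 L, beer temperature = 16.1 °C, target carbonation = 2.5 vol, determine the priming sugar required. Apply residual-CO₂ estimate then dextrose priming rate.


residual = 14.695·(0.01821 + 0.09011·e^(−0.04·T));  sugar = (target − residual)·4.0·V
residual = 14.695·(0.01821 + 0.09011·e^(−0.04·16.1)) = 0.9630
sugar = (2.5 − 0.9630)·4.0·20.2

124.1870 g


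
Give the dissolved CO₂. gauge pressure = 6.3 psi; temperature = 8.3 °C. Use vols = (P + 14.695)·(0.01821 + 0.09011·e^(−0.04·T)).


vols = (6.3 + 14.695)·(0.01821 + 0.09011·e^(−0.04·8.3))

1.7397 volumes


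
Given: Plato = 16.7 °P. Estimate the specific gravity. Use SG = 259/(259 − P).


SG = 259/(259 − 16.7)

1.0689


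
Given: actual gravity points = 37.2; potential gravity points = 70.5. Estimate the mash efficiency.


efficiency = actual / potential × 100
efficiency = 37.2 / 70.5 × 100

52.7660 %


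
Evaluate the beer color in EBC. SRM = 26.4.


EBC = SRM · 1.97
EBC = 26.4 · 1.97

52.0080 EBC


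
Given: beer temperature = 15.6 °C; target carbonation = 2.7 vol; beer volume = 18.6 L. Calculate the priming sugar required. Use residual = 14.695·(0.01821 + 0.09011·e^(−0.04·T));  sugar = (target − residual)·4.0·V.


residual = 14.695·(0.01821 + 0.09011·e^(−0.04·15.6)) = 0.9771
sugar = (2.7 − 0.9771)·4.0·18.6

128.1852 g


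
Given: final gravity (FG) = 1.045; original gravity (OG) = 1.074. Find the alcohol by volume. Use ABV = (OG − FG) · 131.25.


ABV = (1.074 − 1.045) · 131.25

3.8063 % ABV


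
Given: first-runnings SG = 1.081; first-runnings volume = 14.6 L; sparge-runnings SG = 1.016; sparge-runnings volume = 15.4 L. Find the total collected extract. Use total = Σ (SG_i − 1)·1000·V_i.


first = (1.081 − 1)·1000·14.6 = 1182.6000
sparge = (1.016 − 1)·1000·15.4 = 246.4000
total = 1182.6000 + 246.4000

1429.0000 gravity·L


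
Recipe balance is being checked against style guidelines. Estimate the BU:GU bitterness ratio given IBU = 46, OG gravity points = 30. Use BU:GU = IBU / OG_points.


BU:GU = 46 / 30

1.5333


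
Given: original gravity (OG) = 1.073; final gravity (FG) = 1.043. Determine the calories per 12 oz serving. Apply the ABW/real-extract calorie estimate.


ABW = (OG−FG)·131.25·0.79/FG;  °P = 259 − 259/SG (for OG→OE and FG→AE);  RE = 0.1808·OE + 0.8192·AE;  Cal = (6.9·ABW + 4·(RE−0.1))·FG·3.55
ABW = (1.073 − 1.043)·131.25·0.79/1.043 = 2.9824
OE = 259 − 259/1.073 = 17.6207 °P
AE = 259 − 259/1.043 = 10.6779 °P
RE = 0.1808·17.6207 + 0.8192·10.6779 = 11.9331 °P
Cal = (6.9·2.9824 + 4·(11.9331−0.1))·1.043·3.55

251.4503 kcal


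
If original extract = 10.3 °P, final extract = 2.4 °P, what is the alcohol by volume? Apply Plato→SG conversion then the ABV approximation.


SG = 259/(259 − P);  ABV = (OG − FG)·131.25
OG = 259/(259 − 10.3) = 1.0414
FG = 259/(259 − 2.4) = 1.0094
ABV = (1.0414 − 1.0094)·131.25

4.2082 % ABV


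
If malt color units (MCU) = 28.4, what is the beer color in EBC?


SRM = 1.4922·MCU^0.6859;  EBC = SRM·1.97
SRM = 1.4922·28.4^0.6859 = 14.8135
EBC = 14.8135·1.97

29.1826 EBC


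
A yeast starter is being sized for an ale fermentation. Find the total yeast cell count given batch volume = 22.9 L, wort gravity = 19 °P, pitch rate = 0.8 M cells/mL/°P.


cells (billions) = rate · V_L · °P
cells = 0.8 · 22.9 · 19

348.0800 billion cells


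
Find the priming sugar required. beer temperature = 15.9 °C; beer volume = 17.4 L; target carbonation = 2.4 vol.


residual = 14.695·(0.01821 + 0.09011·e^(−0.04·T));  sugar = (target − residual)·4.0·V
residual = 14.695·(0.01821 + 0.09011·e^(−0.04·15.9)) = 0.9686
sugar = (2.4 − 0.9686)·4.0·17.4

99.6242 g


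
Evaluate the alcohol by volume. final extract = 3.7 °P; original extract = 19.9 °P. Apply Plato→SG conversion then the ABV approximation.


SG = 259/(259 − P);  ABV = (OG − FG)·131.25
OG = 259/(259 − 19.9) = 1.0832
FG = 259/(259 − 3.7) = 1.0145
ABV = (1.0832 − 1.0145)·131.25

9.0216 % ABV


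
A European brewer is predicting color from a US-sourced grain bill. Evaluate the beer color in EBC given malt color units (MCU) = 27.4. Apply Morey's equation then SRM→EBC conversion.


SRM = 1.4922·MCU^0.6859;  EBC = SRM·1.97
SRM = 1.4922·27.4^0.6859 = 14.4537
EBC = 14.4537·1.97

28.4739 EBC


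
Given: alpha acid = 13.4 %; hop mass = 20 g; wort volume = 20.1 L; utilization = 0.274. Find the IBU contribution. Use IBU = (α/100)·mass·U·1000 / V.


IBU = (13.4/100)·20·0.274·1000 / 20.1

36.5333 IBU


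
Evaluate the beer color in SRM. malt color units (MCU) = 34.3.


SRM = 1.4922 · MCU^0.6859
SRM = 1.4922 · 34.3^0.6859

16.8611 SRM


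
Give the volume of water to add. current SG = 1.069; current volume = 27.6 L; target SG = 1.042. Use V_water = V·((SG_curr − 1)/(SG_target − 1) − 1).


V_water = 27.6·((1.069 − 1)/(1.042 − 1) − 1)

17.7429 L


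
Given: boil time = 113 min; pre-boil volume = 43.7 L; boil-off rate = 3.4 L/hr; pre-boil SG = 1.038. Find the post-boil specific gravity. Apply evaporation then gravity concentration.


V_post = V_pre − rate·(t/60);  SG_post = 1 + (SG_pre−1)·V_pre/V_post
V_post = 43.7 − 3.4·(113/60) = 37.2967
SG_post = 1 + (1.038 − 1)·43.7/37.2967

1.0445


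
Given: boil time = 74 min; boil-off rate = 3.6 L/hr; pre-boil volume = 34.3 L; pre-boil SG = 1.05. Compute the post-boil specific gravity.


V_post = V_pre − rate·(t/60);  SG_post = 1 + (SG_pre−1)·V_pre/V_post
V_post = 34.3 − 3.6·(74/60) = 29.8600
SG_post = 1 + (1.05 − 1)·34.3/29.8600

1.0574


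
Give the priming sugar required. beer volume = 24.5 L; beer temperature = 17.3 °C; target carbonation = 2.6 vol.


residual = 14.695·(0.01821 + 0.09011·e^(−0.04·T));  sugar = (target − residual)·4.0·V
residual = 14.695·(0.01821 + 0.09011·e^(−0.04·17.3)) = 0.9304
sugar = (2.6 − 0.9304)·4.0·24.5

163.6170 g


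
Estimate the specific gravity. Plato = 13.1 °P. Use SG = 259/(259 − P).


SG = 259/(259 − 13.1)

1.0533


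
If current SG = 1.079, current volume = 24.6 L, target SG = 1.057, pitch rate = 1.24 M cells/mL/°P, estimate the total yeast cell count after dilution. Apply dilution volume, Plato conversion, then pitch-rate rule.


V_w = V·((SG_c−1)/(SG_t−1)−1);  °P = 259 − 259/SG_t;  cells = rate·(V+V_w)·°P
V_w = 24.6·((1.079−1)/(1.057−1)−1) = 9.4947
V_final = 24.6 + 9.4947 = 34.0947
°P = 259 − 259/1.057 = 13.9669
cells = 1.24·34.0947·13.9669

590.4847 billion cells


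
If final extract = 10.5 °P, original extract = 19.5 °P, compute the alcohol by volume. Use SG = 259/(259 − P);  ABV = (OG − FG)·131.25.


OG = 259/(259 − 19.5) = 1.0814
FG = 259/(259 − 10.5) = 1.0423
ABV = (1.0814 − 1.0423)·131.25

5.1406 % ABV


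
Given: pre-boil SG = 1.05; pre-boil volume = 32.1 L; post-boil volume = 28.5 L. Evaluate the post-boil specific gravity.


SG_post = 1 + (SG_pre − 1)·V_pre/V_post
pts_pre = (1.05 − 1)·1000 = 50.0000
pts_post = 50.0000·32.1/28.5 = 56.3158
SG_post = 1 + 56.3158/1000

1.0563


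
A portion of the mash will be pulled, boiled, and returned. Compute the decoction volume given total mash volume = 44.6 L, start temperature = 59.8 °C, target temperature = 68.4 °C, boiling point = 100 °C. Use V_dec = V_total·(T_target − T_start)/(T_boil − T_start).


V_dec = 44.6·(68.4 − 59.8)/(100 − 59.8)

9.5413 L


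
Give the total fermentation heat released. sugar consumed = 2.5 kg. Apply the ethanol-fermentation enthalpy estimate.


Q = m_sugar · 590 kJ/kg
Q = 2.5 · 590

1475.0000 kJ


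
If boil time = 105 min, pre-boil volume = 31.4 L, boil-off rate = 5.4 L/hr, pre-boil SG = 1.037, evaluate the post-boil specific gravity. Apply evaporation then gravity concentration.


V_post = V_pre − rate·(t/60);  SG_post = 1 + (SG_pre−1)·V_pre/V_post
V_post = 31.4 − 5.4·(105/60) = 21.9500
SG_post = 1 + (1.037 − 1)·31.4/21.9500

1.0529


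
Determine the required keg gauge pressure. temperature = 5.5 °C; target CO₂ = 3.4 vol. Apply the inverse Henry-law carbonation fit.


psi = vols/(0.01821 + 0.09011·e^(−0.04·T)) − 14.695
psi = 3.4/(0.01821 + 0.09011·e^(−0.04·5.5)) − 14.695

22.8637 psi


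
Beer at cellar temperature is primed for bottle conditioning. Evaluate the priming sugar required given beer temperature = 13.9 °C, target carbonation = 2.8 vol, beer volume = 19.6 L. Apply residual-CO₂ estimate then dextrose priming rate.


residual = 14.695·(0.01821 + 0.09011·e^(−0.04·T));  sugar = (target − residual)·4.0·V
residual = 14.695·(0.01821 + 0.09011·e^(−0.04·13.9)) = 1.0270
sugar = (2.8 − 1.0270)·4.0·19.6

139.0029 g


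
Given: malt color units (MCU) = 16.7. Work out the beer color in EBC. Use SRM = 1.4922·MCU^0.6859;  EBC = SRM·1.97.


SRM = 1.4922·16.7^0.6859 = 10.2917
EBC = 10.2917·1.97

20.2747 EBC


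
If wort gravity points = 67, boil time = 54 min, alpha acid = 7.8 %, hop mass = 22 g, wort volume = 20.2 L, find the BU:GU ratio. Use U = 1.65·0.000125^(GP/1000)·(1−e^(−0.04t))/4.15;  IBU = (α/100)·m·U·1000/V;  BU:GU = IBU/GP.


U = 1.65·0.000125^(67/1000)·(1−e^(−0.04·54))/4.15 = 0.1926
IBU = (7.8/100)·22·0.1926·1000/20.2 = 16.3636
BU:GU = 16.3636/67

0.2442


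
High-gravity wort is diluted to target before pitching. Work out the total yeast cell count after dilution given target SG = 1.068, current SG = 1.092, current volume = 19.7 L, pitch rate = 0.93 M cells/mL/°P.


V_w = V·((SG_c−1)/(SG_t−1)−1);  °P = 259 − 259/SG_t;  cells = rate·(V+V_w)·°P
V_w = 19.7·((1.092−1)/(1.068−1)−1) = 6.9529
V_final = 19.7 + 6.9529 = 26.6529
°P = 259 − 259/1.068 = 16.4906
cells = 0.93·26.6529·16.4906

408.7573 billion cells


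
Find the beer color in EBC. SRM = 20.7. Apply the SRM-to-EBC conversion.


EBC = SRM · 1.97
EBC = 20.7 · 1.97

40.7790 EBC


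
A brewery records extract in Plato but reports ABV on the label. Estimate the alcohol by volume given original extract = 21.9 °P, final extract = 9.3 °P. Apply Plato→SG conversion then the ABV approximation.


SG = 259/(259 − P);  ABV = (OG − FG)·131.25
OG = 259/(259 − 21.9) = 1.0924
FG = 259/(259 − 9.3) = 1.0372
ABV = (1.0924 − 1.0372)·131.25

7.2347 % ABV


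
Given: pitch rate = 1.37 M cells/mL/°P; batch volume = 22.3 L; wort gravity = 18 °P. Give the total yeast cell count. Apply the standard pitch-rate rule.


cells (billions) = rate · V_L · °P
cells = 1.37 · 22.3 · 18

549.9180 billion cells


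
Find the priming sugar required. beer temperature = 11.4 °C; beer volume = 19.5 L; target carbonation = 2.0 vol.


residual = 14.695·(0.01821 + 0.09011·e^(−0.04·T));  sugar = (target − residual)·4.0·V
residual = 14.695·(0.01821 + 0.09011·e^(−0.04·11.4)) = 1.1069
sugar = (2.0 − 1.1069)·4.0·19.5

69.6641 g


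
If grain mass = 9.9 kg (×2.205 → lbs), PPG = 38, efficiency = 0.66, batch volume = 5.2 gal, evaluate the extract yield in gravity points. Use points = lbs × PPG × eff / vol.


lbs = 9.9 × 2.205 = 21.8295
points = 21.8295 × 38 × 0.66 / 5.2

105.2854 points


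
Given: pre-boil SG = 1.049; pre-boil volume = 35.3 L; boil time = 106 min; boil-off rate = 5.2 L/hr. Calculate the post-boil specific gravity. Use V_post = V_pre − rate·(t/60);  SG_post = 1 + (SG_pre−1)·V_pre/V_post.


V_post = 35.3 − 5.2·(106/60) = 26.1133
SG_post = 1 + (1.049 − 1)·35.3/26.1133

1.0662


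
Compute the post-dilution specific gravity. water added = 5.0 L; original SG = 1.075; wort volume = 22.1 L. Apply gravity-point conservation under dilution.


SG_new = 1 + (SG_old − 1)·V_old/(V_old + V_water)
pts = (1.075 − 1)·1000·22.1/(22.1 + 5.0) = 61.1624
SG_new = 1 + 61.1624/1000

1.0612


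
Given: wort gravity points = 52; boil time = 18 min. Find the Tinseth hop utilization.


U = 1.65·0.000125^(GP/1000) · (1 − e^(−0.04·t))/4.15
bigness = 1.65·0.000125^(52/1000) = 1.0340
boil_factor = (1 − e^(−0.04·18))/4.15 = 0.1237
U = 1.0340 · 0.1237

0.1279


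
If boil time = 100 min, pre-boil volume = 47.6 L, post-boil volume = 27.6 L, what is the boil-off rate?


rate = (V_pre − V_post) / (t_min/60)
rate = (47.6 − 27.6) / (100/60)

12.0000 L/hr


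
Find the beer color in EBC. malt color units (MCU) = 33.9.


SRM = 1.4922·MCU^0.6859;  EBC = SRM·1.97
SRM = 1.4922·33.9^0.6859 = 16.7260
EBC = 16.7260·1.97

32.9501 EBC


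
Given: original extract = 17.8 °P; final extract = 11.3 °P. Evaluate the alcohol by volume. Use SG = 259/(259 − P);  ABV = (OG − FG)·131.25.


OG = 259/(259 − 17.8) = 1.0738
FG = 259/(259 − 11.3) = 1.0456
ABV = (1.0738 − 1.0456)·131.25

3.6984 % ABV


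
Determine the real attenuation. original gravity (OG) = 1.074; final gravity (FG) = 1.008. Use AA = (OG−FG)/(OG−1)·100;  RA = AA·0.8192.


AA = (1.074 − 1.008)/(1.074 − 1)·100 = 89.1892
RA = 89.1892·0.8192

73.0638 %
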